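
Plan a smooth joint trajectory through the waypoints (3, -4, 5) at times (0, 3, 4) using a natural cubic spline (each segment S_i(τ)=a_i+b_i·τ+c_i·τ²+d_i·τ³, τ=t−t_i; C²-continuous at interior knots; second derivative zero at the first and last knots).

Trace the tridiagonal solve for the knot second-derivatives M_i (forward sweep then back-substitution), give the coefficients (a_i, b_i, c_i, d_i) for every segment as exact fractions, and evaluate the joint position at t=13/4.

Δ: Δ0=-7/3, Δ1=9
row 1: diag=8, rhs=68; c'=1/8, d'=17/2
back: M1=17/2
M: M0=0, M1=17/2, M2=0
seg 0: a=3, c=M0/2=0, d=(M1−M0)/(6·3)=17/36, b=Δ0−h0·(2M0+M1)/6=-79/12
seg 1: a=-4, c=M1/2=17/4, d=(M2−M1)/(6·1)=-17/12, b=Δ1−h1·(2M1+M2)/6=37/6
t_q=13/4 → seg 1, τ=1/4; S=-4+37/6·τ+17/4·τ²+-17/12·τ³=-567/256

  seg 0: a=3 b=-79/12 c=0 d=17/36
  seg 1: a=-4 b=37/6 c=17/4 d=-17/12
S(13/4) = -567/256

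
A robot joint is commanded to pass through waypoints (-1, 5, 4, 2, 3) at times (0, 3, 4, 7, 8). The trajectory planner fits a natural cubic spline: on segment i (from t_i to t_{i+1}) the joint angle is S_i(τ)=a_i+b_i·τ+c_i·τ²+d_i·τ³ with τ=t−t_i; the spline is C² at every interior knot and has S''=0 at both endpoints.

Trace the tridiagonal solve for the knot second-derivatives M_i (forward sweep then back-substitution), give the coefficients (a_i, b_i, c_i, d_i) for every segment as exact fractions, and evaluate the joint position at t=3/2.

Δ: Δ0=2, Δ1=-1, Δ2=-2/3, Δ3=1
row 1: diag=8, rhs=-18; c'=1/8, d'=-9/4
row 2: denom=8−1·1/8=63/8; d'=(2−1·-9/4)/(63/8)=34/63
row 3: denom=8−3·8/21=48/7; d'=(10−3·34/63)/(48/7)=11/9
back: M3=11/9
back: M2=34/63−8/21·11/9=2/27
back: M1=-9/4−1/8·2/27=-61/27
M: M0=0, M1=-61/27, M2=2/27, M3=11/9, M4=0
seg 0: a=-1, c=M0/2=0, d=(M1−M0)/(6·3)=-61/486, b=Δ0−h0·(2M0+M1)/6=169/54
seg 1: a=5, c=M1/2=-61/54, d=(M2−M1)/(6·1)=7/18, b=Δ1−h1·(2M1+M2)/6=-7/27
seg 2: a=4, c=M2/2=1/27, d=(M3−M2)/(6·3)=31/486, b=Δ2−h2·(2M2+M3)/6=-73/54
seg 3: a=2, c=M3/2=11/18, d=(M4−M3)/(6·1)=-11/54, b=Δ3−h3·(2M3+M4)/6=16/27
t_q=3/2 → seg 0, τ=3/2; S=-1+169/54·τ+0·τ²+-61/486·τ³=157/48

  seg 0: a=-1 b=169/54 c=0 d=-61/486
  seg 1: a=5 b=-7/27 c=-61/54 d=7/18
  seg 2: a=4 b=-73/54 c=1/27 d=31/486
  seg 3: a=2 b=16/27 c=11/18 d=-11/54
S(3/2) = 157/48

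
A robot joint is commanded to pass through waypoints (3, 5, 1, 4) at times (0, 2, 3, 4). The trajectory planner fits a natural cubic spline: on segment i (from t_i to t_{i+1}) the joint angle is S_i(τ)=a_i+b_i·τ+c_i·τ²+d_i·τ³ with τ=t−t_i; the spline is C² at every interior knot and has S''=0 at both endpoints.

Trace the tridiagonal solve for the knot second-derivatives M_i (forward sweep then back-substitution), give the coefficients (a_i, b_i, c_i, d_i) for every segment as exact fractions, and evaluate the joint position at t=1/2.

  seg 0: a=3 b=77/23 c=0 d=-27/46
  seg 1: a=5 b=-85/23 c=-81/23 d=74/23
  seg 2: a=1 b=-25/23 c=141/23 d=-47/23
S(1/2) = 1693/368

Δ: Δ0=1, Δ1=-4, Δ2=3
row 1: diag=6, rhs=-30; c'=1/6, d'=-5
row 2: denom=4−1·1/6=23/6; d'=(42−1·-5)/(23/6)=282/23
back: M2=282/23
back: M1=-5−1/6·282/23=-162/23
M: M0=0, M1=-162/23, M2=282/23, M3=0
seg 0: a=3, c=M0/2=0, d=(M1−M0)/(6·2)=-27/46, b=Δ0−h0·(2M0+M1)/6=77/23
seg 1: a=5, c=M1/2=-81/23, d=(M2−M1)/(6·1)=74/23, b=Δ1−h1·(2M1+M2)/6=-85/23
seg 2: a=1, c=M2/2=141/23, d=(M3−M2)/(6·1)=-47/23, b=Δ2−h2·(2M2+M3)/6=-25/23
t_q=1/2 → seg 0, τ=1/2; S=3+77/23·τ+0·τ²+-27/46·τ³=1693/368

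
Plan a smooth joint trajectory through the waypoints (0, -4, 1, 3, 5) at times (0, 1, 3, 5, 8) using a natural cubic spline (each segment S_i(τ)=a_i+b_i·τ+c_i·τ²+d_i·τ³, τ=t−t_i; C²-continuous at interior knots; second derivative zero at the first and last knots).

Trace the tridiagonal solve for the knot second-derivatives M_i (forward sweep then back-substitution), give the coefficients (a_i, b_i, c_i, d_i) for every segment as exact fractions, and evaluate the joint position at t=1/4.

Δ: Δ0=-4, Δ1=5/2, Δ2=1, Δ3=2/3
row 1: diag=6, rhs=39; c'=1/3, d'=13/2
row 2: denom=8−2·1/3=22/3; d'=(-9−2·13/2)/(22/3)=-3
row 3: denom=10−2·3/11=104/11; d'=(-2−2·-3)/(104/11)=11/26
back: M3=11/26
back: M2=-3−3/11·11/26=-81/26
back: M1=13/2−1/3·-81/26=98/13
M: M0=0, M1=98/13, M2=-81/26, M3=11/26, M4=0
seg 0: a=0, c=M0/2=0, d=(M1−M0)/(6·1)=49/39, b=Δ0−h0·(2M0+M1)/6=-205/39
seg 1: a=-4, c=M1/2=49/13, d=(M2−M1)/(6·2)=-277/312, b=Δ1−h1·(2M1+M2)/6=-58/39
seg 2: a=1, c=M2/2=-81/52, d=(M3−M2)/(6·2)=23/78, b=Δ2−h2·(2M2+M3)/6=229/78
seg 3: a=3, c=M3/2=11/52, d=(M4−M3)/(6·3)=-11/468, b=Δ3−h3·(2M3+M4)/6=19/78
t_q=1/4 → seg 0, τ=1/4; S=0+-205/39·τ+0·τ²+49/39·τ³=-1077/832

  seg 0: a=0 b=-205/39 c=0 d=49/39
  seg 1: a=-4 b=-58/39 c=49/13 d=-277/312
  seg 2: a=1 b=229/78 c=-81/52 d=23/78
  seg 3: a=3 b=19/78 c=11/52 d=-11/468
S(1/4) = -1077/832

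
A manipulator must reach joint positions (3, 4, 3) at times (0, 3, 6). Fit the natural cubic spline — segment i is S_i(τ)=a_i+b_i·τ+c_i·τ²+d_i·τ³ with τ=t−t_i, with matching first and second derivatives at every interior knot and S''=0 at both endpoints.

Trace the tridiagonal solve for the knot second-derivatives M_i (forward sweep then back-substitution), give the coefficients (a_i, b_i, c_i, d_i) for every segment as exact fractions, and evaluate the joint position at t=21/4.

  seg 0: a=3 b=1/2 c=0 d=-1/54
  seg 1: a=4 b=0 c=-1/6 d=1/54
S(21/4) = 431/128

Δ: Δ0=1/3, Δ1=-1/3
row 1: diag=12, rhs=-4; c'=1/4, d'=-1/3
back: M1=-1/3
M: M0=0, M1=-1/3, M2=0
seg 0: a=3, c=M0/2=0, d=(M1−M0)/(6·3)=-1/54, b=Δ0−h0·(2M0+M1)/6=1/2
seg 1: a=4, c=M1/2=-1/6, d=(M2−M1)/(6·3)=1/54, b=Δ1−h1·(2M1+M2)/6=0
t_q=21/4 → seg 1, τ=9/4; S=4+0·τ+-1/6·τ²+1/54·τ³=431/128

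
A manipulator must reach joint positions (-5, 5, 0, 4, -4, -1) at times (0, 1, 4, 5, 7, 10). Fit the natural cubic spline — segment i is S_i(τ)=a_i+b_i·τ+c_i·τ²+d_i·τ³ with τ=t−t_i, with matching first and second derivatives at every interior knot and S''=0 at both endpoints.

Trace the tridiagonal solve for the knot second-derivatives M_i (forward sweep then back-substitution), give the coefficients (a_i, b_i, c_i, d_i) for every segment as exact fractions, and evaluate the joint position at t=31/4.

  seg 0: a=-5 b=9083/750 c=0 d=-1583/750
  seg 1: a=5 b=2167/375 c=-1583/250 d=8663/6750
  seg 2: a=0 b=1829/750 c=1957/375 d=-2743/750
  seg 3: a=4 b=238/125 c=-863/150 d=2101/1500
  seg 4: a=-4 b=-1613/375 c=994/375 d=-994/3375
S(31/4) = -23437/4000

Δ: Δ0=10, Δ1=-5/3, Δ2=4, Δ3=-4, Δ4=1
row 1: diag=8, rhs=-70; c'=3/8, d'=-35/4
row 2: denom=8−3·3/8=55/8; d'=(34−3·-35/4)/(55/8)=482/55
row 3: denom=6−1·8/55=322/55; d'=(-48−1·482/55)/(322/55)=-223/23
row 4: denom=10−2·55/161=1500/161; d'=(30−2·-223/23)/(1500/161)=1988/375
back: M4=1988/375
back: M3=-223/23−55/161·1988/375=-863/75
back: M2=482/55−8/55·-863/75=3914/375
back: M1=-35/4−3/8·3914/375=-1583/125
M: M0=0, M1=-1583/125, M2=3914/375, M3=-863/75, M4=1988/375, M5=0
seg 0: a=-5, c=M0/2=0, d=(M1−M0)/(6·1)=-1583/750, b=Δ0−h0·(2M0+M1)/6=9083/750
seg 1: a=5, c=M1/2=-1583/250, d=(M2−M1)/(6·3)=8663/6750, b=Δ1−h1·(2M1+M2)/6=2167/375
seg 2: a=0, c=M2/2=1957/375, d=(M3−M2)/(6·1)=-2743/750, b=Δ2−h2·(2M2+M3)/6=1829/750
seg 3: a=4, c=M3/2=-863/150, d=(M4−M3)/(6·2)=2101/1500, b=Δ3−h3·(2M3+M4)/6=238/125
seg 4: a=-4, c=M4/2=994/375, d=(M5−M4)/(6·3)=-994/3375, b=Δ4−h4·(2M4+M5)/6=-1613/375
t_q=31/4 → seg 4, τ=3/4; S=-4+-1613/375·τ+994/375·τ²+-994/3375·τ³=-23437/4000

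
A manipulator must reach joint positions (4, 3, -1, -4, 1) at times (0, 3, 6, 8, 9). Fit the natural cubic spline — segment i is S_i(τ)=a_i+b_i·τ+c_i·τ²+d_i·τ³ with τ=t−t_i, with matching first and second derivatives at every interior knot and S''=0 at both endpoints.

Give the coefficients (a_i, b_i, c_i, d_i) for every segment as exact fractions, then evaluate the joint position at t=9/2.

Δ: Δ0=-1/3, Δ1=-4/3, Δ2=-3/2, Δ3=5
row 1: diag=12, rhs=-6; c'=1/4, d'=-1/2
row 2: denom=10−3·1/4=37/4; d'=(-1−3·-1/2)/(37/4)=2/37
row 3: denom=6−2·8/37=206/37; d'=(39−2·2/37)/(206/37)=1439/206
back: M3=1439/206
back: M2=2/37−8/37·1439/206=-150/103
back: M1=-1/2−1/4·-150/103=-14/103
M: M0=0, M1=-14/103, M2=-150/103, M3=1439/206, M4=0
seg 0: a=4, c=M0/2=0, d=(M1−M0)/(6·3)=-7/927, b=Δ0−h0·(2M0+M1)/6=-82/309
seg 1: a=3, c=M1/2=-7/103, d=(M2−M1)/(6·3)=-68/927, b=Δ1−h1·(2M1+M2)/6=-145/309
seg 2: a=-1, c=M2/2=-75/103, d=(M3−M2)/(6·2)=1739/2472, b=Δ2−h2·(2M2+M3)/6=-883/309
seg 3: a=-4, c=M3/2=1439/412, d=(M4−M3)/(6·1)=-1439/1236, b=Δ3−h3·(2M3+M4)/6=1651/618
t_q=9/2 → seg 1, τ=3/2; S=3+-145/309·τ+-7/103·τ²+-68/927·τ³=781/412

  seg 0: a=4 b=-82/309 c=0 d=-7/927
  seg 1: a=3 b=-145/309 c=-7/103 d=-68/927
  seg 2: a=-1 b=-883/309 c=-75/103 d=1739/2472
  seg 3: a=-4 b=1651/618 c=1439/412 d=-1439/1236
S(9/2) = 781/412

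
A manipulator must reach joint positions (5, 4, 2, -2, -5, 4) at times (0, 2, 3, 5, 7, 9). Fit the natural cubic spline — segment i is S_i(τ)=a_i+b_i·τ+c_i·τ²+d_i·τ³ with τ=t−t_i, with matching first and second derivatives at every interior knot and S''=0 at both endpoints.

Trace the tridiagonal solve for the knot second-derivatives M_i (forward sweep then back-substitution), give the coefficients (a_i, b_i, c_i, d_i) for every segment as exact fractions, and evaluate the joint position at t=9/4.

Δ: Δ0=-1/2, Δ1=-2, Δ2=-2, Δ3=-3/2, Δ4=9/2
row 1: diag=6, rhs=-9; c'=1/6, d'=-3/2
row 2: denom=6−1·1/6=35/6; d'=(0−1·-3/2)/(35/6)=9/35
row 3: denom=8−2·12/35=256/35; d'=(3−2·9/35)/(256/35)=87/256
row 4: denom=8−2·35/128=477/64; d'=(36−2·87/256)/(477/64)=1507/318
back: M4=1507/318
back: M3=87/256−35/128·1507/318=-152/159
back: M2=9/35−12/35·-152/159=31/53
back: M1=-3/2−1/6·31/53=-254/159
M: M0=0, M1=-254/159, M2=31/53, M3=-152/159, M4=1507/318, M5=0
seg 0: a=5, c=M0/2=0, d=(M1−M0)/(6·2)=-127/954, b=Δ0−h0·(2M0+M1)/6=31/954
seg 1: a=4, c=M1/2=-127/159, d=(M2−M1)/(6·1)=347/954, b=Δ1−h1·(2M1+M2)/6=-1493/954
seg 2: a=2, c=M2/2=31/106, d=(M3−M2)/(6·2)=-245/1908, b=Δ2−h2·(2M2+M3)/6=-988/477
seg 3: a=-2, c=M3/2=-76/159, d=(M4−M3)/(6·2)=1811/3816, b=Δ3−h3·(2M3+M4)/6=-1165/477
seg 4: a=-5, c=M4/2=1507/636, d=(M5−M4)/(6·2)=-1507/3816, b=Δ4−h4·(2M4+M5)/6=1279/954
t_q=9/4 → seg 1, τ=1/4; S=4+-1493/954·τ+-127/159·τ²+347/954·τ³=72545/20352

  seg 0: a=5 b=31/954 c=0 d=-127/954
  seg 1: a=4 b=-1493/954 c=-127/159 d=347/954
  seg 2: a=2 b=-988/477 c=31/106 d=-245/1908
  seg 3: a=-2 b=-1165/477 c=-76/159 d=1811/3816
  seg 4: a=-5 b=1279/954 c=1507/636 d=-1507/3816
S(9/4) = 72545/20352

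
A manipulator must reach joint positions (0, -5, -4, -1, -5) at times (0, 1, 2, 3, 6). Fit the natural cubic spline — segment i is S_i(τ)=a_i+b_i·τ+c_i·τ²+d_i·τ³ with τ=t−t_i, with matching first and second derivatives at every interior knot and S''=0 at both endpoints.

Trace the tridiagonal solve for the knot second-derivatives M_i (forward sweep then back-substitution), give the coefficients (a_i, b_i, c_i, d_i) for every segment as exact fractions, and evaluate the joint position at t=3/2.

Δ: Δ0=-5, Δ1=1, Δ2=3, Δ3=-4/3
row 1: diag=4, rhs=36; c'=1/4, d'=9
row 2: denom=4−1·1/4=15/4; d'=(12−1·9)/(15/4)=4/5
row 3: denom=8−1·4/15=116/15; d'=(-26−1·4/5)/(116/15)=-201/58
back: M3=-201/58
back: M2=4/5−4/15·-201/58=50/29
back: M1=9−1/4·50/29=497/58
M: M0=0, M1=497/58, M2=50/29, M3=-201/58, M4=0
seg 0: a=0, c=M0/2=0, d=(M1−M0)/(6·1)=497/348, b=Δ0−h0·(2M0+M1)/6=-2237/348
seg 1: a=-5, c=M1/2=497/116, d=(M2−M1)/(6·1)=-397/348, b=Δ1−h1·(2M1+M2)/6=-373/174
seg 2: a=-4, c=M2/2=25/29, d=(M3−M2)/(6·1)=-301/348, b=Δ2−h2·(2M2+M3)/6=1045/348
seg 3: a=-1, c=M3/2=-201/116, d=(M4−M3)/(6·3)=67/348, b=Δ3−h3·(2M3+M4)/6=371/174
t_q=3/2 → seg 1, τ=1/2; S=-5+-373/174·τ+497/116·τ²+-397/348·τ³=-4773/928

  seg 0: a=0 b=-2237/348 c=0 d=497/348
  seg 1: a=-5 b=-373/174 c=497/116 d=-397/348
  seg 2: a=-4 b=1045/348 c=25/29 d=-301/348
  seg 3: a=-1 b=371/174 c=-201/116 d=67/348
S(3/2) = -4773/928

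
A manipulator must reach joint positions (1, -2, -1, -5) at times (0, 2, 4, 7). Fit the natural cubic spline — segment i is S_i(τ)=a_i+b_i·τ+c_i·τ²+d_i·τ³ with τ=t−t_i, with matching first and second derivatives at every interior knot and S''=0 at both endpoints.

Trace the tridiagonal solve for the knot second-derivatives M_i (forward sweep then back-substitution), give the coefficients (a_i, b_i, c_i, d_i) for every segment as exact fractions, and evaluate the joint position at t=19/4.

  seg 0: a=1 b=-121/57 c=0 d=71/456
  seg 1: a=-2 b=-29/114 c=71/76 d=-127/456
  seg 2: a=-1 b=8/57 c=-14/19 d=14/171
S(19/4) = -775/608

Δ: Δ0=-3/2, Δ1=1/2, Δ2=-4/3
row 1: diag=8, rhs=12; c'=1/4, d'=3/2
row 2: denom=10−2·1/4=19/2; d'=(-11−2·3/2)/(19/2)=-28/19
back: M2=-28/19
back: M1=3/2−1/4·-28/19=71/38
M: M0=0, M1=71/38, M2=-28/19, M3=0
seg 0: a=1, c=M0/2=0, d=(M1−M0)/(6·2)=71/456, b=Δ0−h0·(2M0+M1)/6=-121/57
seg 1: a=-2, c=M1/2=71/76, d=(M2−M1)/(6·2)=-127/456, b=Δ1−h1·(2M1+M2)/6=-29/114
seg 2: a=-1, c=M2/2=-14/19, d=(M3−M2)/(6·3)=14/171, b=Δ2−h2·(2M2+M3)/6=8/57
t_q=19/4 → seg 2, τ=3/4; S=-1+8/57·τ+-14/19·τ²+14/171·τ³=-775/608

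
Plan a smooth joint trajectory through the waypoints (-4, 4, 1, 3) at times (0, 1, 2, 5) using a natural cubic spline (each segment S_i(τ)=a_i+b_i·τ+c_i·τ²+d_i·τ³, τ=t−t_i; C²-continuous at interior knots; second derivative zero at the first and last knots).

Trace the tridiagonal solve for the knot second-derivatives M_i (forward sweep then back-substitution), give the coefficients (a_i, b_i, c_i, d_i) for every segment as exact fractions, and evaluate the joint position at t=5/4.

  seg 0: a=-4 b=1019/93 c=0 d=-275/93
  seg 1: a=4 b=194/93 c=-275/31 d=352/93
  seg 2: a=1 b=-400/93 c=77/31 d=-77/279
S(5/4) = 1997/496

Δ: Δ0=8, Δ1=-3, Δ2=2/3
row 1: diag=4, rhs=-66; c'=1/4, d'=-33/2
row 2: denom=8−1·1/4=31/4; d'=(22−1·-33/2)/(31/4)=154/31
back: M2=154/31
back: M1=-33/2−1/4·154/31=-550/31
M: M0=0, M1=-550/31, M2=154/31, M3=0
seg 0: a=-4, c=M0/2=0, d=(M1−M0)/(6·1)=-275/93, b=Δ0−h0·(2M0+M1)/6=1019/93
seg 1: a=4, c=M1/2=-275/31, d=(M2−M1)/(6·1)=352/93, b=Δ1−h1·(2M1+M2)/6=194/93
seg 2: a=1, c=M2/2=77/31, d=(M3−M2)/(6·3)=-77/279, b=Δ2−h2·(2M2+M3)/6=-400/93
t_q=5/4 → seg 1, τ=1/4; S=4+194/93·τ+-275/31·τ²+352/93·τ³=1997/496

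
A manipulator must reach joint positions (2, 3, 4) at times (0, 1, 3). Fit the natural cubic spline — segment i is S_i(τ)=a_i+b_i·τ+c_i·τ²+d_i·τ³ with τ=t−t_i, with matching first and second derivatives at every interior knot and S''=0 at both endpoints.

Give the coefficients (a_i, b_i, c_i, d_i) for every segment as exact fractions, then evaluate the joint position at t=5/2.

Δ: Δ0=1, Δ1=1/2
row 1: diag=6, rhs=-3; c'=1/3, d'=-1/2
back: M1=-1/2
M: M0=0, M1=-1/2, M2=0
seg 0: a=2, c=M0/2=0, d=(M1−M0)/(6·1)=-1/12, b=Δ0−h0·(2M0+M1)/6=13/12
seg 1: a=3, c=M1/2=-1/4, d=(M2−M1)/(6·2)=1/24, b=Δ1−h1·(2M1+M2)/6=5/6
t_q=5/2 → seg 1, τ=3/2; S=3+5/6·τ+-1/4·τ²+1/24·τ³=245/64

  seg 0: a=2 b=13/12 c=0 d=-1/12
  seg 1: a=3 b=5/6 c=-1/4 d=1/24
S(5/2) = 245/64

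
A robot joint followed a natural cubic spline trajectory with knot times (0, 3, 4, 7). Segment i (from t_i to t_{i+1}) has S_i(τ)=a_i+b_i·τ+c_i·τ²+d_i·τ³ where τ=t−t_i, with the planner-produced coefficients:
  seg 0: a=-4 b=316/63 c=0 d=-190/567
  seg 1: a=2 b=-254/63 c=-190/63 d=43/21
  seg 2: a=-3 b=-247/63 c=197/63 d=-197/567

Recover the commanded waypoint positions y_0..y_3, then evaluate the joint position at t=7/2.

y_0=-4 y_1=2 y_2=-3 y_3=4
S(7/2) = -37/72

y_0 = S_0(0) = a_0 = -4
y_1 = S_1(0) = a_1 = 2
y_2 = S_2(0) = a_2 = -3
y_3 = S_2(3) = 4
t_q=7/2 is in segment 1 (τ=1/2); S_1(τ)=-37/72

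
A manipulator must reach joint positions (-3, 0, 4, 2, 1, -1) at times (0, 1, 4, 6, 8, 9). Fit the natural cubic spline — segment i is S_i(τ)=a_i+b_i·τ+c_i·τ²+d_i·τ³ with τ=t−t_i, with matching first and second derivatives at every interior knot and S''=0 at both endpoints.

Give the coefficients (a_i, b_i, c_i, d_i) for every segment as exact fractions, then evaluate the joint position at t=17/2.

Δ: Δ0=3, Δ1=4/3, Δ2=-1, Δ3=-1/2, Δ4=-2
row 1: diag=8, rhs=-10; c'=3/8, d'=-5/4
row 2: denom=10−3·3/8=71/8; d'=(-14−3·-5/4)/(71/8)=-82/71
row 3: denom=8−2·16/71=536/71; d'=(3−2·-82/71)/(536/71)=377/536
row 4: denom=6−2·71/268=733/134; d'=(-9−2·377/536)/(733/134)=-2789/1466
back: M4=-2789/1466
back: M3=377/536−71/268·-2789/1466=885/733
back: M2=-82/71−16/71·885/733=-1046/733
back: M1=-5/4−3/8·-1046/733=-524/733
M: M0=0, M1=-524/733, M2=-1046/733, M3=885/733, M4=-2789/1466, M5=0
seg 0: a=-3, c=M0/2=0, d=(M1−M0)/(6·1)=-262/2199, b=Δ0−h0·(2M0+M1)/6=6859/2199
seg 1: a=0, c=M1/2=-262/733, d=(M2−M1)/(6·3)=-29/733, b=Δ1−h1·(2M1+M2)/6=6073/2199
seg 2: a=4, c=M2/2=-523/733, d=(M3−M2)/(6·2)=1931/8796, b=Δ2−h2·(2M2+M3)/6=-992/2199
seg 3: a=2, c=M3/2=885/1466, d=(M4−M3)/(6·2)=-4559/17592, b=Δ3−h3·(2M3+M4)/6=-1475/2199
seg 4: a=1, c=M4/2=-2789/2932, d=(M5−M4)/(6·1)=2789/8796, b=Δ4−h4·(2M4+M5)/6=-6007/4398
t_q=17/2 → seg 4, τ=1/2; S=1+-6007/4398·τ+-2789/2932·τ²+2789/8796·τ³=2789/23456

  seg 0: a=-3 b=6859/2199 c=0 d=-262/2199
  seg 1: a=0 b=6073/2199 c=-262/733 d=-29/733
  seg 2: a=4 b=-992/2199 c=-523/733 d=1931/8796
  seg 3: a=2 b=-1475/2199 c=885/1466 d=-4559/17592
  seg 4: a=1 b=-6007/4398 c=-2789/2932 d=2789/8796
S(17/2) = 2789/23456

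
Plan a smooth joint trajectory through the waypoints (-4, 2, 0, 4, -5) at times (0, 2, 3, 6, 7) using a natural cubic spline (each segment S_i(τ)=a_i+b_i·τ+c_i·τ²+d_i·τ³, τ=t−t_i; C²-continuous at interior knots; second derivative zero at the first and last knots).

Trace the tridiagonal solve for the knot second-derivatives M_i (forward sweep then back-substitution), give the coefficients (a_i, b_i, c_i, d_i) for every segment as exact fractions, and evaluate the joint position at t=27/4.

Δ: Δ0=3, Δ1=-2, Δ2=4/3, Δ3=-9
row 1: diag=6, rhs=-30; c'=1/6, d'=-5
row 2: denom=8−1·1/6=47/6; d'=(20−1·-5)/(47/6)=150/47
row 3: denom=8−3·18/47=322/47; d'=(-62−3·150/47)/(322/47)=-1682/161
back: M3=-1682/161
back: M2=150/47−18/47·-1682/161=1158/161
back: M1=-5−1/6·1158/161=-998/161
M: M0=0, M1=-998/161, M2=1158/161, M3=-1682/161, M4=0
seg 0: a=-4, c=M0/2=0, d=(M1−M0)/(6·2)=-499/966, b=Δ0−h0·(2M0+M1)/6=2447/483
seg 1: a=2, c=M1/2=-499/161, d=(M2−M1)/(6·1)=154/69, b=Δ1−h1·(2M1+M2)/6=-547/483
seg 2: a=0, c=M2/2=579/161, d=(M3−M2)/(6·3)=-1420/1449, b=Δ2−h2·(2M2+M3)/6=-307/483
seg 3: a=4, c=M3/2=-841/161, d=(M4−M3)/(6·1)=841/483, b=Δ3−h3·(2M3+M4)/6=-2665/483
t_q=27/4 → seg 3, τ=3/4; S=4+-2665/483·τ+-841/161·τ²+841/483·τ³=-24131/10304

  seg 0: a=-4 b=2447/483 c=0 d=-499/966
  seg 1: a=2 b=-547/483 c=-499/161 d=154/69
  seg 2: a=0 b=-307/483 c=579/161 d=-1420/1449
  seg 3: a=4 b=-2665/483 c=-841/161 d=841/483
S(27/4) = -24131/10304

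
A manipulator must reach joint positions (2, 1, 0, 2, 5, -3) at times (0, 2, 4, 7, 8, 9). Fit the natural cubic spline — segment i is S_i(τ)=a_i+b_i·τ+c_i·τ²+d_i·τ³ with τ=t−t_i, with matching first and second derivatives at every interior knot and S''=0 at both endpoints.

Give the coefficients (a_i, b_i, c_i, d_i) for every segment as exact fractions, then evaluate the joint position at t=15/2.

  seg 0: a=2 b=-850/1551 c=0 d=149/12408
  seg 1: a=1 b=-1253/3102 c=149/2068 d=-745/12408
  seg 2: a=0 b=-1297/1551 c=-149/517 d=136/517
  seg 3: a=2 b=7037/1551 c=1075/517 d=-5609/1551
  seg 4: a=5 b=-3340/1551 c=-4534/517 d=4534/1551
S(15/2) = 17935/4136

Δ: Δ0=-1/2, Δ1=-1/2, Δ2=2/3, Δ3=3, Δ4=-8
row 1: diag=8, rhs=0; c'=1/4, d'=0
row 2: denom=10−2·1/4=19/2; d'=(7−2·0)/(19/2)=14/19
row 3: denom=8−3·6/19=134/19; d'=(14−3·14/19)/(134/19)=112/67
row 4: denom=4−1·19/134=517/134; d'=(-66−1·112/67)/(517/134)=-9068/517
back: M4=-9068/517
back: M3=112/67−19/134·-9068/517=2150/517
back: M2=14/19−6/19·2150/517=-298/517
back: M1=0−1/4·-298/517=149/1034
M: M0=0, M1=149/1034, M2=-298/517, M3=2150/517, M4=-9068/517, M5=0
seg 0: a=2, c=M0/2=0, d=(M1−M0)/(6·2)=149/12408, b=Δ0−h0·(2M0+M1)/6=-850/1551
seg 1: a=1, c=M1/2=149/2068, d=(M2−M1)/(6·2)=-745/12408, b=Δ1−h1·(2M1+M2)/6=-1253/3102
seg 2: a=0, c=M2/2=-149/517, d=(M3−M2)/(6·3)=136/517, b=Δ2−h2·(2M2+M3)/6=-1297/1551
seg 3: a=2, c=M3/2=1075/517, d=(M4−M3)/(6·1)=-5609/1551, b=Δ3−h3·(2M3+M4)/6=7037/1551
seg 4: a=5, c=M4/2=-4534/517, d=(M5−M4)/(6·1)=4534/1551, b=Δ4−h4·(2M4+M5)/6=-3340/1551
t_q=15/2 → seg 3, τ=1/2; S=2+7037/1551·τ+1075/517·τ²+-5609/1551·τ³=17935/4136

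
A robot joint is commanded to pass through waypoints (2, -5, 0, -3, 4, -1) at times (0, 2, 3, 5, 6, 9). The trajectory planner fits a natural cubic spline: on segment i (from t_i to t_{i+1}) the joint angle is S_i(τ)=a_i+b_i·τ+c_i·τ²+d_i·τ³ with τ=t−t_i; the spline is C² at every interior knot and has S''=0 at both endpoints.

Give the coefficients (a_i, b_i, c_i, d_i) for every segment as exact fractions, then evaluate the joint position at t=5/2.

Δ: Δ0=-7/2, Δ1=5, Δ2=-3/2, Δ3=7, Δ4=-5/3
row 1: diag=6, rhs=51; c'=1/6, d'=17/2
row 2: denom=6−1·1/6=35/6; d'=(-39−1·17/2)/(35/6)=-57/7
row 3: denom=6−2·12/35=186/35; d'=(51−2·-57/7)/(186/35)=785/62
row 4: denom=8−1·35/186=1453/186; d'=(-52−1·785/62)/(1453/186)=-12027/1453
back: M4=-12027/1453
back: M3=785/62−35/186·-12027/1453=20660/1453
back: M2=-57/7−12/35·20660/1453=-18915/1453
back: M1=17/2−1/6·-18915/1453=15503/1453
M: M0=0, M1=15503/1453, M2=-18915/1453, M3=20660/1453, M4=-12027/1453, M5=0
seg 0: a=2, c=M0/2=0, d=(M1−M0)/(6·2)=15503/17436, b=Δ0−h0·(2M0+M1)/6=-61519/8718
seg 1: a=-5, c=M1/2=15503/2906, d=(M2−M1)/(6·1)=-17209/4359, b=Δ1−h1·(2M1+M2)/6=31499/8718
seg 2: a=0, c=M2/2=-18915/2906, d=(M3−M2)/(6·2)=39575/17436, b=Δ2−h2·(2M2+M3)/6=21263/8718
seg 3: a=-3, c=M3/2=10330/1453, d=(M4−M3)/(6·1)=-32687/8718, b=Δ3−h3·(2M3+M4)/6=31733/8718
seg 4: a=4, c=M4/2=-12027/2906, d=(M5−M4)/(6·3)=4009/8718, b=Δ4−h4·(2M4+M5)/6=28816/4359
t_q=5/2 → seg 1, τ=1/2; S=-5+31499/8718·τ+15503/2906·τ²+-17209/4359·τ³=-13677/5812

  seg 0: a=2 b=-61519/8718 c=0 d=15503/17436
  seg 1: a=-5 b=31499/8718 c=15503/2906 d=-17209/4359
  seg 2: a=0 b=21263/8718 c=-18915/2906 d=39575/17436
  seg 3: a=-3 b=31733/8718 c=10330/1453 d=-32687/8718
  seg 4: a=4 b=28816/4359 c=-12027/2906 d=4009/8718
S(5/2) = -13677/5812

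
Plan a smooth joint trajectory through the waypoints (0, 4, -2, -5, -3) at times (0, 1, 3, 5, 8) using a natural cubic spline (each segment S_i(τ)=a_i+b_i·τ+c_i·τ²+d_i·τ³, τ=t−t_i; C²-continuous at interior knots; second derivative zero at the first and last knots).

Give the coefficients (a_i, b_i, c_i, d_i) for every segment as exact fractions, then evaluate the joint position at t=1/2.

  seg 0: a=0 b=1663/312 c=0 d=-415/312
  seg 1: a=4 b=209/156 c=-415/104 d=71/78
  seg 2: a=-2 b=-577/156 c=153/104 d=-29/156
  seg 3: a=-5 b=-7/156 c=37/104 d=-37/936
S(1/2) = 2079/832

Δ: Δ0=4, Δ1=-3, Δ2=-3/2, Δ3=2/3
row 1: diag=6, rhs=-42; c'=1/3, d'=-7
row 2: denom=8−2·1/3=22/3; d'=(9−2·-7)/(22/3)=69/22
row 3: denom=10−2·3/11=104/11; d'=(13−2·69/22)/(104/11)=37/52
back: M3=37/52
back: M2=69/22−3/11·37/52=153/52
back: M1=-7−1/3·153/52=-415/52
M: M0=0, M1=-415/52, M2=153/52, M3=37/52, M4=0
seg 0: a=0, c=M0/2=0, d=(M1−M0)/(6·1)=-415/312, b=Δ0−h0·(2M0+M1)/6=1663/312
seg 1: a=4, c=M1/2=-415/104, d=(M2−M1)/(6·2)=71/78, b=Δ1−h1·(2M1+M2)/6=209/156
seg 2: a=-2, c=M2/2=153/104, d=(M3−M2)/(6·2)=-29/156, b=Δ2−h2·(2M2+M3)/6=-577/156
seg 3: a=-5, c=M3/2=37/104, d=(M4−M3)/(6·3)=-37/936, b=Δ3−h3·(2M3+M4)/6=-7/156
t_q=1/2 → seg 0, τ=1/2; S=0+1663/312·τ+0·τ²+-415/312·τ³=2079/832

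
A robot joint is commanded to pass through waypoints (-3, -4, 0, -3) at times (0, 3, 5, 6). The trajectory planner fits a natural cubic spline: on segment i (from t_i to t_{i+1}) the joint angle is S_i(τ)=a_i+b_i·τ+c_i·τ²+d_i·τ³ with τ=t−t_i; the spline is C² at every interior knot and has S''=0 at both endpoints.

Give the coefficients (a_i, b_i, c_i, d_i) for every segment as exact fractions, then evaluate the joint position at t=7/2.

Δ: Δ0=-1/3, Δ1=2, Δ2=-3
row 1: diag=10, rhs=14; c'=1/5, d'=7/5
row 2: denom=6−2·1/5=28/5; d'=(-30−2·7/5)/(28/5)=-41/7
back: M2=-41/7
back: M1=7/5−1/5·-41/7=18/7
M: M0=0, M1=18/7, M2=-41/7, M3=0
seg 0: a=-3, c=M0/2=0, d=(M1−M0)/(6·3)=1/7, b=Δ0−h0·(2M0+M1)/6=-34/21
seg 1: a=-4, c=M1/2=9/7, d=(M2−M1)/(6·2)=-59/84, b=Δ1−h1·(2M1+M2)/6=47/21
seg 2: a=0, c=M2/2=-41/14, d=(M3−M2)/(6·1)=41/42, b=Δ2−h2·(2M2+M3)/6=-22/21
t_q=7/2 → seg 1, τ=1/2; S=-4+47/21·τ+9/7·τ²+-59/84·τ³=-593/224

  seg 0: a=-3 b=-34/21 c=0 d=1/7
  seg 1: a=-4 b=47/21 c=9/7 d=-59/84
  seg 2: a=0 b=-22/21 c=-41/14 d=41/42
S(7/2) = -593/224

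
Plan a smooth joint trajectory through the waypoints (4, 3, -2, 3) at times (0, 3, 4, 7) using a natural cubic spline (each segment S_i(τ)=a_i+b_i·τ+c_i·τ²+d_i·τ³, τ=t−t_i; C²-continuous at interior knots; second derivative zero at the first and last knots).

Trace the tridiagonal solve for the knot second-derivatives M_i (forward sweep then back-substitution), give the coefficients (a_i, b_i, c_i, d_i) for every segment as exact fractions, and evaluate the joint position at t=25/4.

  seg 0: a=4 b=37/21 c=0 d=-44/189
  seg 1: a=3 b=-95/21 c=-44/21 d=34/21
  seg 2: a=-2 b=-27/7 c=58/21 d=-58/189
S(25/4) = -43/224

Δ: Δ0=-1/3, Δ1=-5, Δ2=5/3
row 1: diag=8, rhs=-28; c'=1/8, d'=-7/2
row 2: denom=8−1·1/8=63/8; d'=(40−1·-7/2)/(63/8)=116/21
back: M2=116/21
back: M1=-7/2−1/8·116/21=-88/21
M: M0=0, M1=-88/21, M2=116/21, M3=0
seg 0: a=4, c=M0/2=0, d=(M1−M0)/(6·3)=-44/189, b=Δ0−h0·(2M0+M1)/6=37/21
seg 1: a=3, c=M1/2=-44/21, d=(M2−M1)/(6·1)=34/21, b=Δ1−h1·(2M1+M2)/6=-95/21
seg 2: a=-2, c=M2/2=58/21, d=(M3−M2)/(6·3)=-58/189, b=Δ2−h2·(2M2+M3)/6=-27/7
t_q=25/4 → seg 2, τ=9/4; S=-2+-27/7·τ+58/21·τ²+-58/189·τ³=-43/224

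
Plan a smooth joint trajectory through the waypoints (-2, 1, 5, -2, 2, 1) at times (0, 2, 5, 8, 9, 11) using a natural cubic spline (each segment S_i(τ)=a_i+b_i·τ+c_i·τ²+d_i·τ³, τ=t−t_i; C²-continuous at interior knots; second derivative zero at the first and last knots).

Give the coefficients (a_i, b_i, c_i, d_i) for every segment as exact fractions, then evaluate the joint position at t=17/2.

  seg 0: a=-2 b=3591/3118 c=0 d=543/6236
  seg 1: a=1 b=6849/3118 c=1629/3118 d=-11368/42093
  seg 2: a=5 b=-6113/3118 c=-17849/9354 d=25030/42093
  seg 3: a=-2 b=8249/3118 c=10737/3118 d=-3257/1559
  seg 4: a=2 b=10181/3118 c=-8805/3118 d=2935/6236
S(17/2) = -483/6236

Δ: Δ0=3/2, Δ1=4/3, Δ2=-7/3, Δ3=4, Δ4=-1/2
row 1: diag=10, rhs=-1; c'=3/10, d'=-1/10
row 2: denom=12−3·3/10=111/10; d'=(-22−3·-1/10)/(111/10)=-217/111
row 3: denom=8−3·10/37=266/37; d'=(38−3·-217/111)/(266/37)=1623/266
row 4: denom=6−1·37/266=1559/266; d'=(-27−1·1623/266)/(1559/266)=-8805/1559
back: M4=-8805/1559
back: M3=1623/266−37/266·-8805/1559=10737/1559
back: M2=-217/111−10/37·10737/1559=-17849/4677
back: M1=-1/10−3/10·-17849/4677=1629/1559
M: M0=0, M1=1629/1559, M2=-17849/4677, M3=10737/1559, M4=-8805/1559, M5=0
seg 0: a=-2, c=M0/2=0, d=(M1−M0)/(6·2)=543/6236, b=Δ0−h0·(2M0+M1)/6=3591/3118
seg 1: a=1, c=M1/2=1629/3118, d=(M2−M1)/(6·3)=-11368/42093, b=Δ1−h1·(2M1+M2)/6=6849/3118
seg 2: a=5, c=M2/2=-17849/9354, d=(M3−M2)/(6·3)=25030/42093, b=Δ2−h2·(2M2+M3)/6=-6113/3118
seg 3: a=-2, c=M3/2=10737/3118, d=(M4−M3)/(6·1)=-3257/1559, b=Δ3−h3·(2M3+M4)/6=8249/3118
seg 4: a=2, c=M4/2=-8805/3118, d=(M5−M4)/(6·2)=2935/6236, b=Δ4−h4·(2M4+M5)/6=10181/3118
t_q=17/2 → seg 3, τ=1/2; S=-2+8249/3118·τ+10737/3118·τ²+-3257/1559·τ³=-483/6236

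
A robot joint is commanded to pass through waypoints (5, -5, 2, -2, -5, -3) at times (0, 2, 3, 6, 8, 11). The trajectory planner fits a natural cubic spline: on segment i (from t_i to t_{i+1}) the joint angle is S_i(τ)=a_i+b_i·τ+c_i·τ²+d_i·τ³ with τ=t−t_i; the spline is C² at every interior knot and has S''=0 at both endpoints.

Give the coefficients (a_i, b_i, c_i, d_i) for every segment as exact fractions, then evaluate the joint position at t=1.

Δ: Δ0=-5, Δ1=7, Δ2=-4/3, Δ3=-3/2, Δ4=2/3
row 1: diag=6, rhs=72; c'=1/6, d'=12
row 2: denom=8−1·1/6=47/6; d'=(-50−1·12)/(47/6)=-372/47
row 3: denom=10−3·18/47=416/47; d'=(-1−3·-372/47)/(416/47)=1069/416
row 4: denom=10−2·47/208=993/104; d'=(13−2·1069/416)/(993/104)=545/662
back: M4=545/662
back: M3=1069/416−47/208·545/662=789/331
back: M2=-372/47−18/47·789/331=-2922/331
back: M1=12−1/6·-2922/331=4459/331
M: M0=0, M1=4459/331, M2=-2922/331, M3=789/331, M4=545/662, M5=0
seg 0: a=5, c=M0/2=0, d=(M1−M0)/(6·2)=4459/3972, b=Δ0−h0·(2M0+M1)/6=-9424/993
seg 1: a=-5, c=M1/2=4459/662, d=(M2−M1)/(6·1)=-7381/1986, b=Δ1−h1·(2M1+M2)/6=3953/993
seg 2: a=2, c=M2/2=-1461/331, d=(M3−M2)/(6·3)=1237/1986, b=Δ2−h2·(2M2+M3)/6=12517/1986
seg 3: a=-2, c=M3/2=789/662, d=(M4−M3)/(6·2)=-1033/7944, b=Δ3−h3·(2M3+M4)/6=-3340/993
seg 4: a=-5, c=M4/2=545/1324, d=(M5−M4)/(6·3)=-545/11916, b=Δ4−h4·(2M4+M5)/6=-311/1986
t_q=1 → seg 0, τ=1; S=5+-9424/993·τ+0·τ²+4459/3972·τ³=-4459/1324

  seg 0: a=5 b=-9424/993 c=0 d=4459/3972
  seg 1: a=-5 b=3953/993 c=4459/662 d=-7381/1986
  seg 2: a=2 b=12517/1986 c=-1461/331 d=1237/1986
  seg 3: a=-2 b=-3340/993 c=789/662 d=-1033/7944
  seg 4: a=-5 b=-311/1986 c=545/1324 d=-545/11916
S(1) = -4459/1324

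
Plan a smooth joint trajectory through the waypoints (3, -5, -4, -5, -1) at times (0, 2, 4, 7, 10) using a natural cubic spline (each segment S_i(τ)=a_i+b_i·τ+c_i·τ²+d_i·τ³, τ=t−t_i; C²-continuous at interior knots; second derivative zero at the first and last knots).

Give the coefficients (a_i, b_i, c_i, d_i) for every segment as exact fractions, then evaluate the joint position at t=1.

Δ: Δ0=-4, Δ1=1/2, Δ2=-1/3, Δ3=4/3
row 1: diag=8, rhs=27; c'=1/4, d'=27/8
row 2: denom=10−2·1/4=19/2; d'=(-5−2·27/8)/(19/2)=-47/38
row 3: denom=12−3·6/19=210/19; d'=(10−3·-47/38)/(210/19)=521/420
back: M3=521/420
back: M2=-47/38−6/19·521/420=-57/35
back: M1=27/8−1/4·-57/35=1059/280
M: M0=0, M1=1059/280, M2=-57/35, M3=521/420, M4=0
seg 0: a=3, c=M0/2=0, d=(M1−M0)/(6·2)=353/1120, b=Δ0−h0·(2M0+M1)/6=-1473/280
seg 1: a=-5, c=M1/2=1059/560, d=(M2−M1)/(6·2)=-101/224, b=Δ1−h1·(2M1+M2)/6=-207/140
seg 2: a=-4, c=M2/2=-57/70, d=(M3−M2)/(6·3)=241/1512, b=Δ2−h2·(2M2+M3)/6=27/40
seg 3: a=-5, c=M3/2=521/840, d=(M4−M3)/(6·3)=-521/7560, b=Δ3−h3·(2M3+M4)/6=13/140
t_q=1 → seg 0, τ=1; S=3+-1473/280·τ+0·τ²+353/1120·τ³=-2179/1120

  seg 0: a=3 b=-1473/280 c=0 d=353/1120
  seg 1: a=-5 b=-207/140 c=1059/560 d=-101/224
  seg 2: a=-4 b=27/40 c=-57/70 d=241/1512
  seg 3: a=-5 b=13/140 c=521/840 d=-521/7560
S(1) = -2179/1120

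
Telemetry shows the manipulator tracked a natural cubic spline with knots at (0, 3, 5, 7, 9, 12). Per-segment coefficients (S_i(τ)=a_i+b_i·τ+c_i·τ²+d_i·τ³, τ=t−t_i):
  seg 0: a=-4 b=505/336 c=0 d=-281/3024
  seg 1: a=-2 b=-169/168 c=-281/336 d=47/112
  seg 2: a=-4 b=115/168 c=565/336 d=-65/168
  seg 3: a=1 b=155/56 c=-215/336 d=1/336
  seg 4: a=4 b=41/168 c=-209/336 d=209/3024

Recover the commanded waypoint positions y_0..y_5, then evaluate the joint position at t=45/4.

y_0=-4 y_1=-2 y_2=-4 y_3=1 y_4=4 y_5=1
S(45/4) = 15679/7168

y_0 = S_0(0) = a_0 = -4
y_1 = S_1(0) = a_1 = -2
y_2 = S_2(0) = a_2 = -4
y_3 = S_3(0) = a_3 = 1
y_4 = S_4(0) = a_4 = 4
y_5 = S_4(3) = 1
t_q=45/4 is in segment 4 (τ=9/4); S_4(τ)=15679/7168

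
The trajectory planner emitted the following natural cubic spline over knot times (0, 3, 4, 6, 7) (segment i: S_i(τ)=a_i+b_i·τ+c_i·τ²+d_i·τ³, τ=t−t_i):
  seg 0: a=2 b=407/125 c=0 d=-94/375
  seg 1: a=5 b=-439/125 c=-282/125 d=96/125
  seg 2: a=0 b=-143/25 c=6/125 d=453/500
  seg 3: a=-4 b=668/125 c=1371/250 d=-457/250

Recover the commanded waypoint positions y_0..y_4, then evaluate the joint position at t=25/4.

y_0=2 y_1=5 y_2=0 y_3=-4 y_4=5
S(25/4) = -37597/16000

y_0 = S_0(0) = a_0 = 2
y_1 = S_1(0) = a_1 = 5
y_2 = S_2(0) = a_2 = 0
y_3 = S_3(0) = a_3 = -4
y_4 = S_3(1) = 5
t_q=25/4 is in segment 3 (τ=1/4); S_3(τ)=-37597/16000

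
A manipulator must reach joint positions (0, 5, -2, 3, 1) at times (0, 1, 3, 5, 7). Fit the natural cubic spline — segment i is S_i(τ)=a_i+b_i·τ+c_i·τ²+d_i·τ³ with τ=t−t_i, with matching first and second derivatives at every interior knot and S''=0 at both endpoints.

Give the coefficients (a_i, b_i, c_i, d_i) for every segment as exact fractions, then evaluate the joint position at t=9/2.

  seg 0: a=0 b=565/82 c=0 d=-155/82
  seg 1: a=5 b=50/41 c=-465/82 d=543/328
  seg 2: a=-2 b=-131/82 c=699/164 d=-363/328
  seg 3: a=3 b=89/41 c=-195/82 d=65/164
S(9/2) = 3827/2624

Δ: Δ0=5, Δ1=-7/2, Δ2=5/2, Δ3=-1
row 1: diag=6, rhs=-51; c'=1/3, d'=-17/2
row 2: denom=8−2·1/3=22/3; d'=(36−2·-17/2)/(22/3)=159/22
row 3: denom=8−2·3/11=82/11; d'=(-21−2·159/22)/(82/11)=-195/41
back: M3=-195/41
back: M2=159/22−3/11·-195/41=699/82
back: M1=-17/2−1/3·699/82=-465/41
M: M0=0, M1=-465/41, M2=699/82, M3=-195/41, M4=0
seg 0: a=0, c=M0/2=0, d=(M1−M0)/(6·1)=-155/82, b=Δ0−h0·(2M0+M1)/6=565/82
seg 1: a=5, c=M1/2=-465/82, d=(M2−M1)/(6·2)=543/328, b=Δ1−h1·(2M1+M2)/6=50/41
seg 2: a=-2, c=M2/2=699/164, d=(M3−M2)/(6·2)=-363/328, b=Δ2−h2·(2M2+M3)/6=-131/82
seg 3: a=3, c=M3/2=-195/82, d=(M4−M3)/(6·2)=65/164, b=Δ3−h3·(2M3+M4)/6=89/41
t_q=9/2 → seg 2, τ=3/2; S=-2+-131/82·τ+699/164·τ²+-363/328·τ³=3827/2624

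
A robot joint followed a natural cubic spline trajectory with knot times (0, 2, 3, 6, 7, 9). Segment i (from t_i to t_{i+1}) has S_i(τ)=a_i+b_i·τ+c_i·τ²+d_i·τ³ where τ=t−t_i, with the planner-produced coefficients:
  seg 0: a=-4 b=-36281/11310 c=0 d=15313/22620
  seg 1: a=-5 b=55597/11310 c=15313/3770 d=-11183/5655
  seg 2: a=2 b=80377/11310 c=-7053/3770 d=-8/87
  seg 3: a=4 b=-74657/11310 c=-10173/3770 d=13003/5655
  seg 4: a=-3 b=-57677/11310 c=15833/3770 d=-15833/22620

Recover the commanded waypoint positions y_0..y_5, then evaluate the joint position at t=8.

y_0 = S_0(0) = a_0 = -4
y_1 = S_1(0) = a_1 = -5
y_2 = S_2(0) = a_2 = 2
y_3 = S_3(0) = a_3 = 4
y_4 = S_4(0) = a_4 = -3
y_5 = S_4(2) = -2
t_q=8 is in segment 4 (τ=1); S_4(τ)=-34683/7540

y_0=-4 y_1=-5 y_2=2 y_3=4 y_4=-3 y_5=-2
S(8) = -34683/7540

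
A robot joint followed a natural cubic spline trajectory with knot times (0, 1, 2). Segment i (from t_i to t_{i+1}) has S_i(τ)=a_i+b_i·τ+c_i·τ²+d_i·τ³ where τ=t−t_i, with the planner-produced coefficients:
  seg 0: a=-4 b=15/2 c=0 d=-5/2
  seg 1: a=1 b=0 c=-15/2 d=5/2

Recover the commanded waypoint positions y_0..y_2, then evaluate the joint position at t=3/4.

y_0=-4 y_1=1 y_2=-4
S(3/4) = 73/128

y_0 = S_0(0) = a_0 = -4
y_1 = S_1(0) = a_1 = 1
y_2 = S_1(1) = -4
t_q=3/4 is in segment 0 (τ=3/4); S_0(τ)=73/128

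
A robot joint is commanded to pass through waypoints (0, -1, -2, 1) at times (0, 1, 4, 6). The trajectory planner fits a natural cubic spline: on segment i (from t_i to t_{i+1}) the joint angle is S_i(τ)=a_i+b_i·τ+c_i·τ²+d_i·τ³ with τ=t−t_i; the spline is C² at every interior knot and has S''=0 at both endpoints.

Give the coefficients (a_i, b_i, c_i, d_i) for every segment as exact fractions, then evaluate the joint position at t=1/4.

Δ: Δ0=-1, Δ1=-1/3, Δ2=3/2
row 1: diag=8, rhs=4; c'=3/8, d'=1/2
row 2: denom=10−3·3/8=71/8; d'=(11−3·1/2)/(71/8)=76/71
back: M2=76/71
back: M1=1/2−3/8·76/71=7/71
M: M0=0, M1=7/71, M2=76/71, M3=0
seg 0: a=0, c=M0/2=0, d=(M1−M0)/(6·1)=7/426, b=Δ0−h0·(2M0+M1)/6=-433/426
seg 1: a=-1, c=M1/2=7/142, d=(M2−M1)/(6·3)=23/426, b=Δ1−h1·(2M1+M2)/6=-206/213
seg 2: a=-2, c=M2/2=38/71, d=(M3−M2)/(6·2)=-19/213, b=Δ2−h2·(2M2+M3)/6=335/426
t_q=1/4 → seg 0, τ=1/4; S=0+-433/426·τ+0·τ²+7/426·τ³=-2307/9088

  seg 0: a=0 b=-433/426 c=0 d=7/426
  seg 1: a=-1 b=-206/213 c=7/142 d=23/426
  seg 2: a=-2 b=335/426 c=38/71 d=-19/213
S(1/4) = -2307/9088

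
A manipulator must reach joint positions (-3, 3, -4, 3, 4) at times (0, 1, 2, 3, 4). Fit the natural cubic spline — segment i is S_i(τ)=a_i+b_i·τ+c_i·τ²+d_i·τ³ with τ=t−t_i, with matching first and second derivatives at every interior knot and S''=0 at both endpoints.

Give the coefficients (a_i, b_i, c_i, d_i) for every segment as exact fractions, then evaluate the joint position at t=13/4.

  seg 0: a=-3 b=593/56 c=0 d=-257/56
  seg 1: a=3 b=-89/28 c=-771/56 d=557/56
  seg 2: a=-4 b=-7/8 c=225/14 d=-459/56
  seg 3: a=3 b=187/28 c=-477/56 d=159/56
S(13/4) = 2141/512

Δ: Δ0=6, Δ1=-7, Δ2=7, Δ3=1
row 1: diag=4, rhs=-78; c'=1/4, d'=-39/2
row 2: denom=4−1·1/4=15/4; d'=(84−1·-39/2)/(15/4)=138/5
row 3: denom=4−1·4/15=56/15; d'=(-36−1·138/5)/(56/15)=-477/28
back: M3=-477/28
back: M2=138/5−4/15·-477/28=225/7
back: M1=-39/2−1/4·225/7=-771/28
M: M0=0, M1=-771/28, M2=225/7, M3=-477/28, M4=0
seg 0: a=-3, c=M0/2=0, d=(M1−M0)/(6·1)=-257/56, b=Δ0−h0·(2M0+M1)/6=593/56
seg 1: a=3, c=M1/2=-771/56, d=(M2−M1)/(6·1)=557/56, b=Δ1−h1·(2M1+M2)/6=-89/28
seg 2: a=-4, c=M2/2=225/14, d=(M3−M2)/(6·1)=-459/56, b=Δ2−h2·(2M2+M3)/6=-7/8
seg 3: a=3, c=M3/2=-477/56, d=(M4−M3)/(6·1)=159/56, b=Δ3−h3·(2M3+M4)/6=187/28
t_q=13/4 → seg 3, τ=1/4; S=3+187/28·τ+-477/56·τ²+159/56·τ³=2141/512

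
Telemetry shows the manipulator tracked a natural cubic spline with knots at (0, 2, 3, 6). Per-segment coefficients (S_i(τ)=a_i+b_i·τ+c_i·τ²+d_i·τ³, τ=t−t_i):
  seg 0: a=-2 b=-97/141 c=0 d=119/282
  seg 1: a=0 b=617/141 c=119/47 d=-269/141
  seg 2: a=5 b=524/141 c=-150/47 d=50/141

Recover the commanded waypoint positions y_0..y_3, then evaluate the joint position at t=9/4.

y_0 = S_0(0) = a_0 = -2
y_1 = S_1(0) = a_1 = 0
y_2 = S_2(0) = a_2 = 5
y_3 = S_2(3) = -3
t_q=9/4 is in segment 1 (τ=1/4); S_1(τ)=3677/3008

y_0=-2 y_1=0 y_2=5 y_3=-3
S(9/4) = 3677/3008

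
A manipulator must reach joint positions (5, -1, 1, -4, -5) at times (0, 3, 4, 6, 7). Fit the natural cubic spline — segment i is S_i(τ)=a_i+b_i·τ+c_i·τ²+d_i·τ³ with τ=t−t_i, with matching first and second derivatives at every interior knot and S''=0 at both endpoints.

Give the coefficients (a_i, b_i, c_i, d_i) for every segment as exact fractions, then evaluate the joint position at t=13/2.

Δ: Δ0=-2, Δ1=2, Δ2=-5/2, Δ3=-1
row 1: diag=8, rhs=24; c'=1/8, d'=3
row 2: denom=6−1·1/8=47/8; d'=(-27−1·3)/(47/8)=-240/47
row 3: denom=6−2·16/47=250/47; d'=(9−2·-240/47)/(250/47)=903/250
back: M3=903/250
back: M2=-240/47−16/47·903/250=-792/125
back: M1=3−1/8·-792/125=474/125
M: M0=0, M1=474/125, M2=-792/125, M3=903/250, M4=0
seg 0: a=5, c=M0/2=0, d=(M1−M0)/(6·3)=79/375, b=Δ0−h0·(2M0+M1)/6=-487/125
seg 1: a=-1, c=M1/2=237/125, d=(M2−M1)/(6·1)=-211/125, b=Δ1−h1·(2M1+M2)/6=224/125
seg 2: a=1, c=M2/2=-396/125, d=(M3−M2)/(6·2)=829/1000, b=Δ2−h2·(2M2+M3)/6=13/25
seg 3: a=-4, c=M3/2=903/500, d=(M4−M3)/(6·1)=-301/500, b=Δ3−h3·(2M3+M4)/6=-551/250
t_q=13/2 → seg 3, τ=1/2; S=-4+-551/250·τ+903/500·τ²+-301/500·τ³=-18903/4000

  seg 0: a=5 b=-487/125 c=0 d=79/375
  seg 1: a=-1 b=224/125 c=237/125 d=-211/125
  seg 2: a=1 b=13/25 c=-396/125 d=829/1000
  seg 3: a=-4 b=-551/250 c=903/500 d=-301/500
S(13/2) = -18903/4000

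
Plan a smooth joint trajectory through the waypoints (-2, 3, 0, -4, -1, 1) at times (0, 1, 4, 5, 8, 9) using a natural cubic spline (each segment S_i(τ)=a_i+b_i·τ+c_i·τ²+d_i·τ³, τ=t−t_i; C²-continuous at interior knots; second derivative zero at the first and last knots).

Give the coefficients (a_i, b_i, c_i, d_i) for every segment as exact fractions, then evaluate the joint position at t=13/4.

  seg 0: a=-2 b=5597/987 c=0 d=-662/987
  seg 1: a=3 b=3611/987 c=-662/329 d=1360/8883
  seg 2: a=0 b=-4225/987 c=-626/987 d=43/47
  seg 3: a=-4 b=-2768/987 c=2083/987 d=-2494/8883
  seg 4: a=-1 b=2248/987 c=-137/329 d=137/987
S(13/4) = 7341/2632

Δ: Δ0=5, Δ1=-1, Δ2=-4, Δ3=1, Δ4=2
row 1: diag=8, rhs=-36; c'=3/8, d'=-9/2
row 2: denom=8−3·3/8=55/8; d'=(-18−3·-9/2)/(55/8)=-36/55
row 3: denom=8−1·8/55=432/55; d'=(30−1·-36/55)/(432/55)=281/72
row 4: denom=8−3·55/144=329/48; d'=(6−3·281/72)/(329/48)=-274/329
back: M4=-274/329
back: M3=281/72−55/144·-274/329=4166/987
back: M2=-36/55−8/55·4166/987=-1252/987
back: M1=-9/2−3/8·-1252/987=-1324/329
M: M0=0, M1=-1324/329, M2=-1252/987, M3=4166/987, M4=-274/329, M5=0
seg 0: a=-2, c=M0/2=0, d=(M1−M0)/(6·1)=-662/987, b=Δ0−h0·(2M0+M1)/6=5597/987
seg 1: a=3, c=M1/2=-662/329, d=(M2−M1)/(6·3)=1360/8883, b=Δ1−h1·(2M1+M2)/6=3611/987
seg 2: a=0, c=M2/2=-626/987, d=(M3−M2)/(6·1)=43/47, b=Δ2−h2·(2M2+M3)/6=-4225/987
seg 3: a=-4, c=M3/2=2083/987, d=(M4−M3)/(6·3)=-2494/8883, b=Δ3−h3·(2M3+M4)/6=-2768/987
seg 4: a=-1, c=M4/2=-137/329, d=(M5−M4)/(6·1)=137/987, b=Δ4−h4·(2M4+M5)/6=2248/987
t_q=13/4 → seg 1, τ=9/4; S=3+3611/987·τ+-662/329·τ²+1360/8883·τ³=7341/2632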